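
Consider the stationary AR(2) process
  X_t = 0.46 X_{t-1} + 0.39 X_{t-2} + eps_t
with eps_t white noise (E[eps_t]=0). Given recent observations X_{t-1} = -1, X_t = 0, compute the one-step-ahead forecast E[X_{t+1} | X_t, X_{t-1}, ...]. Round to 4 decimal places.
E[X_{t+1} \mid \mathcal F_t] = -0.3900

For an AR(p) model X_t = c + sum_i phi_i X_{t-i} + eps_t, the
one-step-ahead conditional mean is
  E[X_{t+1} | X_t, ...] = c + sum_i phi_i X_{t+1-i}.
Substitute known values:
  E[X_{t+1} | ...] = (0.46) * (0) + (0.39) * (-1)
                   = -0.3900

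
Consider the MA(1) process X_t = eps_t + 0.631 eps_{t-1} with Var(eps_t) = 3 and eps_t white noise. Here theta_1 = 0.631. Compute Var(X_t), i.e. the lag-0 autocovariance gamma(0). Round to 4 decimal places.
\gamma(0) = 4.1945

For an MA(q) process X_t = eps_t + sum_i theta_i eps_{t-i} with
Var(eps_t) = sigma^2, the variance is
  gamma(0) = sigma^2 * (1 + sum_i theta_i^2).
  sum_i theta_i^2 = (0.631)^2 = 0.398161.
  gamma(0) = 3 * (1 + 0.398161) = 3 * 1.398161 = 4.194483, which rounds to 4.1945.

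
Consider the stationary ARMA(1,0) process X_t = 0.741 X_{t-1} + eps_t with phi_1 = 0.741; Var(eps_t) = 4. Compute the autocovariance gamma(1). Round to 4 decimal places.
\gamma(1) = 6.5732

Multiply the model equation by X_{t-k} and take expectations. With theta_0 = psi_0 = 1 and psi_j the MA(infinity) weights, this gives
  gamma(k) - sum_i phi_i gamma(k-i) = c_k,
  c_k = sigma^2 * sum_{j=k..q} theta_j psi_{j-k}   (c_k = 0 for k > q),
using gamma(-m) = gamma(m).
Pure AR (q = 0): c_0 = sigma^2 = 4, c_k = 0 for k >= 1.
Equations for k = 0 and k = 1 (AR order 1):
  gamma(0) = phi_1 gamma(1) + c_0
  gamma(1) = phi_1 gamma(0) + c_1
Substituting the second into the first: gamma(0) (1 - phi_1^2) = c_0 + phi_1 c_1, so
  gamma(0) = c_0 / (1 - phi_1^2) = 4 / (1 - (0.741)^2) = 4 / 0.450919 = 8.870773.
  gamma(1) = phi_1 gamma(0) = (0.741)(8.870773) = 6.573243.
Therefore gamma(1) = 6.5732 (to 4 decimal places).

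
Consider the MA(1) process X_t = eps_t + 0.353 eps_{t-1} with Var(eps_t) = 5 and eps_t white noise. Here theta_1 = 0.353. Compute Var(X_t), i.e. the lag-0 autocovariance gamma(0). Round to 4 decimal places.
\gamma(0) = 5.6230

For an MA(q) process X_t = eps_t + sum_i theta_i eps_{t-i} with
Var(eps_t) = sigma^2, the variance is
  gamma(0) = sigma^2 * (1 + sum_i theta_i^2).
  sum_i theta_i^2 = (0.353)^2 = 0.124609.
  gamma(0) = 5 * (1 + 0.124609) = 5 * 1.124609 = 5.623045, which rounds to 5.6230.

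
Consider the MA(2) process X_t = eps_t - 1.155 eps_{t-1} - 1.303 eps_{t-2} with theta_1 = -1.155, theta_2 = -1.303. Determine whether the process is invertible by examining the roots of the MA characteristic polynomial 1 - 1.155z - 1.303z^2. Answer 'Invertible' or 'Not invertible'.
\text{Not invertible}

The MA(q) characteristic polynomial is P(z) = 1 - 1.155z - 1.303z^2.
Invertibility requires all roots to lie outside the unit circle, i.e. |z| > 1 for every root.
Set 1 + (-1.155) z + (-1.303) z^2 = 0, i.e. a z^2 + b z + c = 0 with a = -1.303, b = -1.155, c = 1.
Discriminant D = b^2 - 4ac = (-1.155)^2 - 4*(-1.303)*1 = 1.334025 - (-5.212) = 6.546025.
D >= 0, so the roots are real: z = (-b +/- sqrt(D)) / (2a) = (1.155 +/- 2.55852) / (-2.606).
  z_1 = (1.155 + 2.55852) / (-2.606) = -1.425,   |z_1| = 1.425.
  z_2 = (1.155 - 2.55852) / (-2.606) = 0.5386,   |z_2| = 0.5386.
Moduli of all roots: 1.4250, 0.5386.
All moduli strictly greater than 1? No.
Verdict: Not invertible.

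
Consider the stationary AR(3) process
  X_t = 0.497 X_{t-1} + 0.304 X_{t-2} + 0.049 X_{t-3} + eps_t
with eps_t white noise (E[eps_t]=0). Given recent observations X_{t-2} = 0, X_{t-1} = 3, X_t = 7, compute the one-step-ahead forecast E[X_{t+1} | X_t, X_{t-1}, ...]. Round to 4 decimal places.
E[X_{t+1} \mid \mathcal F_t] = 4.3910

For an AR(p) model X_t = c + sum_i phi_i X_{t-i} + eps_t, the
one-step-ahead conditional mean is
  E[X_{t+1} | X_t, ...] = c + sum_i phi_i X_{t+1-i}.
Substitute known values:
  E[X_{t+1} | ...] = (0.497) * (7) + (0.304) * (3) + (0.049) * (0)
                   = 4.3910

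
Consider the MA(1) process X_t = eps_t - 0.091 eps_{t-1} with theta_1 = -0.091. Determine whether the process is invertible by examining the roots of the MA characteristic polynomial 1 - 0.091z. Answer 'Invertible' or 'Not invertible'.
\text{Invertible}

The MA(q) characteristic polynomial is P(z) = 1 - 0.091z.
Invertibility requires all roots to lie outside the unit circle, i.e. |z| > 1 for every root.
This is linear in z: 1 + (-0.091) z = 0  =>  z = -1/(-0.091) = 10.989011,  |z| = 10.989011.
Moduli of all roots: 10.9890.
All moduli strictly greater than 1? Yes.
Verdict: Invertible.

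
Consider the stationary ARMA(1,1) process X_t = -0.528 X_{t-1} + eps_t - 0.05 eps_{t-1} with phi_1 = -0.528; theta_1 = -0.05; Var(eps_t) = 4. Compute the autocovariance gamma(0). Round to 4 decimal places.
\gamma(0) = 5.8529

Multiply the model equation by X_{t-k} and take expectations. With theta_0 = psi_0 = 1 and psi_j the MA(infinity) weights, this gives
  gamma(k) - sum_i phi_i gamma(k-i) = c_k,
  c_k = sigma^2 * sum_{j=k..q} theta_j psi_{j-k}   (c_k = 0 for k > q),
using gamma(-m) = gamma(m).
psi-weights needed (psi_j = theta_j + sum_i phi_i psi_{j-i}):
  psi_1 = theta_1 + phi_1 = -0.05 + (-0.528) = -0.578
Right-hand sides:
  c_0 = sigma^2 (1 + theta_1 psi_1) = 4 * (1 + (-0.05)(-0.578)) = 4 * 1.0289 = 4.1156
  c_1 = sigma^2 theta_1 = 4 * (-0.05) = -0.2
  c_2 = 0
Equations for k = 0 and k = 1 (AR order 1):
  gamma(0) = phi_1 gamma(1) + c_0
  gamma(1) = phi_1 gamma(0) + c_1
Substituting the second into the first: gamma(0) (1 - phi_1^2) = c_0 + phi_1 c_1, so
  gamma(0) = (c_0 + phi_1 c_1) / (1 - phi_1^2) = (4.1156 + (-0.528)(-0.2)) / (1 - (-0.528)^2) = 4.2212 / 0.721216 = 5.852893.
Therefore gamma(0) = 5.8529 (to 4 decimal places).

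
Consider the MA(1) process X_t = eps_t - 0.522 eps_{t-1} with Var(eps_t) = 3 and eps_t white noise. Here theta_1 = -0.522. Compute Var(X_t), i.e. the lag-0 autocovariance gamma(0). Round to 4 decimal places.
\gamma(0) = 3.8175

For an MA(q) process X_t = eps_t + sum_i theta_i eps_{t-i} with
Var(eps_t) = sigma^2, the variance is
  gamma(0) = sigma^2 * (1 + sum_i theta_i^2).
  sum_i theta_i^2 = (-0.522)^2 = 0.272484.
  gamma(0) = 3 * (1 + 0.272484) = 3 * 1.272484 = 3.817452, which rounds to 3.8175.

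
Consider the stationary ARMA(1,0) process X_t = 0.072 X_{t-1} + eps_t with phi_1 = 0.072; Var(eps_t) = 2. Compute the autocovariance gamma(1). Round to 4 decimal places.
\gamma(1) = 0.1448

Multiply the model equation by X_{t-k} and take expectations. With theta_0 = psi_0 = 1 and psi_j the MA(infinity) weights, this gives
  gamma(k) - sum_i phi_i gamma(k-i) = c_k,
  c_k = sigma^2 * sum_{j=k..q} theta_j psi_{j-k}   (c_k = 0 for k > q),
using gamma(-m) = gamma(m).
Pure AR (q = 0): c_0 = sigma^2 = 2, c_k = 0 for k >= 1.
Equations for k = 0 and k = 1 (AR order 1):
  gamma(0) = phi_1 gamma(1) + c_0
  gamma(1) = phi_1 gamma(0) + c_1
Substituting the second into the first: gamma(0) (1 - phi_1^2) = c_0 + phi_1 c_1, so
  gamma(0) = c_0 / (1 - phi_1^2) = 2 / (1 - (0.072)^2) = 2 / 0.994816 = 2.010422.
  gamma(1) = phi_1 gamma(0) = (0.072)(2.010422) = 0.14475.
Therefore gamma(1) = 0.1448 (to 4 decimal places).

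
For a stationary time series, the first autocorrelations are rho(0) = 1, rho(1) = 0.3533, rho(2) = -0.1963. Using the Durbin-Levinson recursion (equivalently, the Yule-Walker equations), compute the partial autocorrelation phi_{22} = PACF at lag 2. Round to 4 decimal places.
\phi_{22} = -0.3669

The PACF at lag k is phi_{kk}, the last component of the solution
to the Yule-Walker system G_k phi = r_k where
  (G_k)_{ij} = rho(|i - j|), (r_k)_i = rho(i), i,j = 1..k.
Equivalently, Durbin-Levinson gives phi_{kk} iteratively:
  phi_{11} = rho(1)
  phi_{kk} = [rho(k) - sum_{j=1..k-1} phi_{k-1,j} rho(k-j)]
            / [1 - sum_{j=1..k-1} phi_{k-1,j} rho(j)],
  phi_{k,j} = phi_{k-1,j} - phi_{kk} phi_{k-1,k-j},  j = 1..k-1.
Step k = 1:
  phi_11 = rho(1) = 0.3533.
Step k = 2:
  phi_22 = [rho(2) - phi_11 rho(1)] / [1 - phi_11 rho(1)] = [-0.1963 - (0.3533)(0.3533)] / [1 - (0.3533)(0.3533)]
         = -0.32112089 / 0.87517911 = -0.3669.
Therefore phi_{22} = -0.3669.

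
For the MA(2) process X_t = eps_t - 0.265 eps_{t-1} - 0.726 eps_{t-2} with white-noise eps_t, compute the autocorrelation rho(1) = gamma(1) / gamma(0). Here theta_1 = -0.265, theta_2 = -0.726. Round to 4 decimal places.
\rho(1) = -0.0455

For an MA(q) process with theta_0 = 1, the autocovariance is
  gamma(k) = sigma^2 * sum_{i=0..q-k} theta_i * theta_{i+k},
and rho(k) = gamma(k) / gamma(0). Sigma^2 cancels.
  numerator   = (1)*(-0.265) + (-0.265)*(-0.726) = -0.07261.
  denominator = (1)^2 + (-0.265)^2 + (-0.726)^2 = 1.597301.
  rho(1) = -0.07261 / 1.597301 = -0.0455.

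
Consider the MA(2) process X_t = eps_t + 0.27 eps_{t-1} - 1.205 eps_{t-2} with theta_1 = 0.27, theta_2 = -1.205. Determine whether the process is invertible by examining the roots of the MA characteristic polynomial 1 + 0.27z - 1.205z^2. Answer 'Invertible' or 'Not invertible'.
\text{Not invertible}

The MA(q) characteristic polynomial is P(z) = 1 + 0.27z - 1.205z^2.
Invertibility requires all roots to lie outside the unit circle, i.e. |z| > 1 for every root.
Set 1 + (0.27) z + (-1.205) z^2 = 0, i.e. a z^2 + b z + c = 0 with a = -1.205, b = 0.27, c = 1.
Discriminant D = b^2 - 4ac = (0.27)^2 - 4*(-1.205)*1 = 0.0729 - (-4.82) = 4.8929.
D >= 0, so the roots are real: z = (-b +/- sqrt(D)) / (2a) = (-0.27 +/- 2.21199) / (-2.41).
  z_1 = (-0.27 + 2.21199) / (-2.41) = -0.8058,   |z_1| = 0.8058.
  z_2 = (-0.27 - 2.21199) / (-2.41) = 1.0299,   |z_2| = 1.0299.
Moduli of all roots: 0.8058, 1.0299.
All moduli strictly greater than 1? No.
Verdict: Not invertible.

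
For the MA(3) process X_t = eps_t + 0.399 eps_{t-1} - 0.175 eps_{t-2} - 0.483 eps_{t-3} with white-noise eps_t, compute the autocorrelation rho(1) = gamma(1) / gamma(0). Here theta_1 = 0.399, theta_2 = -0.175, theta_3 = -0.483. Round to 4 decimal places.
\rho(1) = 0.2907

For an MA(q) process with theta_0 = 1, the autocovariance is
  gamma(k) = sigma^2 * sum_{i=0..q-k} theta_i * theta_{i+k},
and rho(k) = gamma(k) / gamma(0). Sigma^2 cancels.
  numerator   = (1)*(0.399) + (0.399)*(-0.175) + (-0.175)*(-0.483) = 0.4137.
  denominator = (1)^2 + (0.399)^2 + (-0.175)^2 + (-0.483)^2 = 1.423115.
  rho(1) = 0.4137 / 1.423115 = 0.2907.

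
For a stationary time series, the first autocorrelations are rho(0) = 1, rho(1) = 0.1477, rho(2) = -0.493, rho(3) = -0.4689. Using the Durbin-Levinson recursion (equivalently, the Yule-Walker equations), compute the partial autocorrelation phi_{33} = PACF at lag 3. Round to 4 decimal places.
\phi_{33} = -0.3959

The PACF at lag k is phi_{kk}, the last component of the solution
to the Yule-Walker system G_k phi = r_k where
  (G_k)_{ij} = rho(|i - j|), (r_k)_i = rho(i), i,j = 1..k.
Equivalently, Durbin-Levinson gives phi_{kk} iteratively:
  phi_{11} = rho(1)
  phi_{kk} = [rho(k) - sum_{j=1..k-1} phi_{k-1,j} rho(k-j)]
            / [1 - sum_{j=1..k-1} phi_{k-1,j} rho(j)],
  phi_{k,j} = phi_{k-1,j} - phi_{kk} phi_{k-1,k-j},  j = 1..k-1.
Step k = 1:
  phi_11 = rho(1) = 0.1477.
Step k = 2:
  phi_22 = [rho(2) - phi_11 rho(1)] / [1 - phi_11 rho(1)] = [-0.493 - (0.1477)(0.1477)] / [1 - (0.1477)(0.1477)]
         = -0.51481529 / 0.97818471 = -0.526297.
  Update: phi_21 = phi_11 - phi_22 phi_11 = 0.1477 - (-0.526297)(0.1477) = 0.225434.
Step k = 3:
  phi_33 = [rho(3) - phi_21 rho(2) - phi_22 rho(1)] / [1 - phi_21 rho(1) - phi_22 rho(2)]
    numerator   = -0.4689 - (0.225434)(-0.493) - (-0.526297)(0.1477) = -0.28002703
    denominator = 1 - (0.225434)(0.1477) - (-0.526297)(-0.493) = 0.70723917
  phi_33 = -0.28002703 / 0.70723917 = -0.3959.
Therefore phi_{33} = -0.3959.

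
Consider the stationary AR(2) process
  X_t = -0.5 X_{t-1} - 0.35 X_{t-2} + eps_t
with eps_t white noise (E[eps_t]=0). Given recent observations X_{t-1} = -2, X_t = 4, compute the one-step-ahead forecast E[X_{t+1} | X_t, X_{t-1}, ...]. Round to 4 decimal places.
E[X_{t+1} \mid \mathcal F_t] = -1.3000

For an AR(p) model X_t = c + sum_i phi_i X_{t-i} + eps_t, the
one-step-ahead conditional mean is
  E[X_{t+1} | X_t, ...] = c + sum_i phi_i X_{t+1-i}.
Substitute known values:
  E[X_{t+1} | ...] = (-0.5) * (4) + (-0.35) * (-2)
                   = -1.3000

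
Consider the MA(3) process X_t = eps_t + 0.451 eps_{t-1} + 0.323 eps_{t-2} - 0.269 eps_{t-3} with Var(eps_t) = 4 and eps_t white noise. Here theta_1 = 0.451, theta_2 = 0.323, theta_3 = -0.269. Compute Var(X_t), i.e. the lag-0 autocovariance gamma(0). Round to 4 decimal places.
\gamma(0) = 5.5204

For an MA(q) process X_t = eps_t + sum_i theta_i eps_{t-i} with
Var(eps_t) = sigma^2, the variance is
  gamma(0) = sigma^2 * (1 + sum_i theta_i^2).
  sum_i theta_i^2 = (0.451)^2 + (0.323)^2 + (-0.269)^2 = 0.203401 + 0.104329 + 0.072361 = 0.380091.
  gamma(0) = 4 * (1 + 0.380091) = 4 * 1.380091 = 5.520364, which rounds to 5.5204.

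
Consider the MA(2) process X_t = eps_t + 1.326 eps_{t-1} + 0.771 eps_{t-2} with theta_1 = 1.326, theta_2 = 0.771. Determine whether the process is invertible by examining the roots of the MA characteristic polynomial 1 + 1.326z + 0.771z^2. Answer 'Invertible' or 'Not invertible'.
\text{Invertible}

The MA(q) characteristic polynomial is P(z) = 1 + 1.326z + 0.771z^2.
Invertibility requires all roots to lie outside the unit circle, i.e. |z| > 1 for every root.
Set 1 + (1.326) z + (0.771) z^2 = 0, i.e. a z^2 + b z + c = 0 with a = 0.771, b = 1.326, c = 1.
Discriminant D = b^2 - 4ac = (1.326)^2 - 4*(0.771)*1 = 1.758276 - (3.084) = -1.325724.
D < 0, so the roots are the complex-conjugate pair z = (-b +/- i sqrt(-D)) / (2a) = -0.8599 +/- 0.7467i.
For a conjugate pair |z|^2 = z * conj(z) = (product of roots) = c/a = 1/(0.771) = 1.297017, so |z| = sqrt(1.297017) = 1.1389 for both roots.
Moduli of all roots: 1.1389, 1.1389.
All moduli strictly greater than 1? Yes.
Verdict: Invertible.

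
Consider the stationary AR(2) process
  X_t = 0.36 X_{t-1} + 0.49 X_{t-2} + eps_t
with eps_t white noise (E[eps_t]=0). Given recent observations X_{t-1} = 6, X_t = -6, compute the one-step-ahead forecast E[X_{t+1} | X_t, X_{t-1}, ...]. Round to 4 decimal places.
E[X_{t+1} \mid \mathcal F_t] = 0.7800

For an AR(p) model X_t = c + sum_i phi_i X_{t-i} + eps_t, the
one-step-ahead conditional mean is
  E[X_{t+1} | X_t, ...] = c + sum_i phi_i X_{t+1-i}.
Substitute known values:
  E[X_{t+1} | ...] = (0.36) * (-6) + (0.49) * (6)
                   = 0.7800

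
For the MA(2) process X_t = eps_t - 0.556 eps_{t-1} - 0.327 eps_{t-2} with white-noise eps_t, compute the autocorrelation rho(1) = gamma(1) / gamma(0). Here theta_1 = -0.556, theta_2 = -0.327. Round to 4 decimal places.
\rho(1) = -0.2642

For an MA(q) process with theta_0 = 1, the autocovariance is
  gamma(k) = sigma^2 * sum_{i=0..q-k} theta_i * theta_{i+k},
and rho(k) = gamma(k) / gamma(0). Sigma^2 cancels.
  numerator   = (1)*(-0.556) + (-0.556)*(-0.327) = -0.374188.
  denominator = (1)^2 + (-0.556)^2 + (-0.327)^2 = 1.416065.
  rho(1) = -0.374188 / 1.416065 = -0.2642.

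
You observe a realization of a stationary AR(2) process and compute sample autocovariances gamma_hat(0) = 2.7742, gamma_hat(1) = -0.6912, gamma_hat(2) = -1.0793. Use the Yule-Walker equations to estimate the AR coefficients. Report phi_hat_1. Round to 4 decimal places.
\hat\phi_{1} = -0.3690

The Yule-Walker equations for an AR(p) process read, in matrix form,
  Gamma_p phi = r_p,   with   (Gamma_p)_{ij} = gamma(|i - j|),
                       (r_p)_i = gamma(i),   i,j = 1..p.
Substitute the sample gammas (Toeplitz matrix and right-hand side of size 2):
  Gamma_p = [[2.7742, -0.6912], [-0.6912, 2.7742]]
  r_p     = [-0.6912, -1.0793]
Written out:
  2.7742 phi_1 - 0.6912 phi_2 = -0.6912
  -0.6912 phi_1 + 2.7742 phi_2 = -1.0793
Solve by Cramer's rule:
  det = gamma(0)^2 - gamma(1)^2 = (2.7742)^2 - (-0.6912)^2 = 7.69618564 - 0.47775744 = 7.2184282
  phi_hat_1 = [gamma(1) gamma(0) - gamma(1) gamma(2)] / det = [(-0.6912)(2.7742) - (-0.6912)(-1.0793)] / 7.2184282 = -2.6635392 / 7.2184282 = -0.369
  phi_hat_2 = [gamma(0) gamma(2) - gamma(1)^2] / det = [(2.7742)(-1.0793) - (-0.6912)^2] / 7.2184282 = -3.4719515 / 7.2184282 = -0.481
So phi_hat = [-0.3690, -0.4810].
Therefore phi_hat_1 = -0.3690.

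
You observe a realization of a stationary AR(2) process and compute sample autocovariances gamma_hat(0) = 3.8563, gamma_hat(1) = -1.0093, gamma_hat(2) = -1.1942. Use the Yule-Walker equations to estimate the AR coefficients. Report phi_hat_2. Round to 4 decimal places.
\hat\phi_{2} = -0.4060

The Yule-Walker equations for an AR(p) process read, in matrix form,
  Gamma_p phi = r_p,   with   (Gamma_p)_{ij} = gamma(|i - j|),
                       (r_p)_i = gamma(i),   i,j = 1..p.
Substitute the sample gammas (Toeplitz matrix and right-hand side of size 2):
  Gamma_p = [[3.8563, -1.0093], [-1.0093, 3.8563]]
  r_p     = [-1.0093, -1.1942]
Written out:
  3.8563 phi_1 - 1.0093 phi_2 = -1.0093
  -1.0093 phi_1 + 3.8563 phi_2 = -1.1942
Solve by Cramer's rule:
  det = gamma(0)^2 - gamma(1)^2 = (3.8563)^2 - (-1.0093)^2 = 14.87104969 - 1.01868649 = 13.8523632
  phi_hat_1 = [gamma(1) gamma(0) - gamma(1) gamma(2)] / det = [(-1.0093)(3.8563) - (-1.0093)(-1.1942)] / 13.8523632 = -5.09746965 / 13.8523632 = -0.368
  phi_hat_2 = [gamma(0) gamma(2) - gamma(1)^2] / det = [(3.8563)(-1.1942) - (-1.0093)^2] / 13.8523632 = -5.62387995 / 13.8523632 = -0.406
So phi_hat = [-0.3680, -0.4060].
Therefore phi_hat_2 = -0.4060.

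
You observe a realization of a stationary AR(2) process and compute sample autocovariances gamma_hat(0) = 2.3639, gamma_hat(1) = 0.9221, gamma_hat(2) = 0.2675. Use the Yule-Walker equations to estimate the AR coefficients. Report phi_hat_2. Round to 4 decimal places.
\hat\phi_{2} = -0.0460

The Yule-Walker equations for an AR(p) process read, in matrix form,
  Gamma_p phi = r_p,   with   (Gamma_p)_{ij} = gamma(|i - j|),
                       (r_p)_i = gamma(i),   i,j = 1..p.
Substitute the sample gammas (Toeplitz matrix and right-hand side of size 2):
  Gamma_p = [[2.3639, 0.9221], [0.9221, 2.3639]]
  r_p     = [0.9221, 0.2675]
Written out:
  2.3639 phi_1 + 0.9221 phi_2 = 0.9221
  0.9221 phi_1 + 2.3639 phi_2 = 0.2675
Solve by Cramer's rule:
  det = gamma(0)^2 - gamma(1)^2 = (2.3639)^2 - (0.9221)^2 = 5.58802321 - 0.85026841 = 4.7377548
  phi_hat_1 = [gamma(1) gamma(0) - gamma(1) gamma(2)] / det = [(0.9221)(2.3639) - (0.9221)(0.2675)] / 4.7377548 = 1.93309044 / 4.7377548 = 0.408
  phi_hat_2 = [gamma(0) gamma(2) - gamma(1)^2] / det = [(2.3639)(0.2675) - (0.9221)^2] / 4.7377548 = -0.21792516 / 4.7377548 = -0.046
So phi_hat = [0.4080, -0.0460].
Therefore phi_hat_2 = -0.0460.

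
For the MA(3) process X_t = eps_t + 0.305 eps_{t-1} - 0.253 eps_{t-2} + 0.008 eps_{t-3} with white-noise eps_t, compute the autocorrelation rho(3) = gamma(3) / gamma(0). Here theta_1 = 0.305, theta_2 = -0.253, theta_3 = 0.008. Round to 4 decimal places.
\rho(3) = 0.0069

For an MA(q) process with theta_0 = 1, the autocovariance is
  gamma(k) = sigma^2 * sum_{i=0..q-k} theta_i * theta_{i+k},
and rho(k) = gamma(k) / gamma(0). Sigma^2 cancels.
  numerator   = (1)*(0.008) = 0.008.
  denominator = (1)^2 + (0.305)^2 + (-0.253)^2 + (0.008)^2 = 1.157098.
  rho(3) = 0.008 / 1.157098 = 0.0069.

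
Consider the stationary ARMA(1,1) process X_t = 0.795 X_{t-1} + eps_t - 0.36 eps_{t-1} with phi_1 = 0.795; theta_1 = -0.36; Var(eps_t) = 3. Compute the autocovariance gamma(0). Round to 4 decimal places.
\gamma(0) = 4.5427

Multiply the model equation by X_{t-k} and take expectations. With theta_0 = psi_0 = 1 and psi_j the MA(infinity) weights, this gives
  gamma(k) - sum_i phi_i gamma(k-i) = c_k,
  c_k = sigma^2 * sum_{j=k..q} theta_j psi_{j-k}   (c_k = 0 for k > q),
using gamma(-m) = gamma(m).
psi-weights needed (psi_j = theta_j + sum_i phi_i psi_{j-i}):
  psi_1 = theta_1 + phi_1 = -0.36 + (0.795) = 0.435
Right-hand sides:
  c_0 = sigma^2 (1 + theta_1 psi_1) = 3 * (1 + (-0.36)(0.435)) = 3 * 0.8434 = 2.5302
  c_1 = sigma^2 theta_1 = 3 * (-0.36) = -1.08
  c_2 = 0
Equations for k = 0 and k = 1 (AR order 1):
  gamma(0) = phi_1 gamma(1) + c_0
  gamma(1) = phi_1 gamma(0) + c_1
Substituting the second into the first: gamma(0) (1 - phi_1^2) = c_0 + phi_1 c_1, so
  gamma(0) = (c_0 + phi_1 c_1) / (1 - phi_1^2) = (2.5302 + (0.795)(-1.08)) / (1 - (0.795)^2) = 1.6716 / 0.367975 = 4.5427.
Therefore gamma(0) = 4.5427 (to 4 decimal places).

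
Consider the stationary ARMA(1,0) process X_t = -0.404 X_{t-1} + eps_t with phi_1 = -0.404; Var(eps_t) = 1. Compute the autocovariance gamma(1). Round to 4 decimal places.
\gamma(1) = -0.4828

Multiply the model equation by X_{t-k} and take expectations. With theta_0 = psi_0 = 1 and psi_j the MA(infinity) weights, this gives
  gamma(k) - sum_i phi_i gamma(k-i) = c_k,
  c_k = sigma^2 * sum_{j=k..q} theta_j psi_{j-k}   (c_k = 0 for k > q),
using gamma(-m) = gamma(m).
Pure AR (q = 0): c_0 = sigma^2 = 1, c_k = 0 for k >= 1.
Equations for k = 0 and k = 1 (AR order 1):
  gamma(0) = phi_1 gamma(1) + c_0
  gamma(1) = phi_1 gamma(0) + c_1
Substituting the second into the first: gamma(0) (1 - phi_1^2) = c_0 + phi_1 c_1, so
  gamma(0) = c_0 / (1 - phi_1^2) = 1 / (1 - (-0.404)^2) = 1 / 0.836784 = 1.195052.
  gamma(1) = phi_1 gamma(0) = (-0.404)(1.195052) = -0.482801.
Therefore gamma(1) = -0.4828 (to 4 decimal places).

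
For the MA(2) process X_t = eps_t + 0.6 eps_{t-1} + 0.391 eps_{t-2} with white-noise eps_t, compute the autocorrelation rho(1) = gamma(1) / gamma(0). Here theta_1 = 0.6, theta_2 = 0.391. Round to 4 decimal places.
\rho(1) = 0.5517

For an MA(q) process with theta_0 = 1, the autocovariance is
  gamma(k) = sigma^2 * sum_{i=0..q-k} theta_i * theta_{i+k},
and rho(k) = gamma(k) / gamma(0). Sigma^2 cancels.
  numerator   = (1)*(0.6) + (0.6)*(0.391) = 0.8346.
  denominator = (1)^2 + (0.6)^2 + (0.391)^2 = 1.512881.
  rho(1) = 0.8346 / 1.512881 = 0.5517.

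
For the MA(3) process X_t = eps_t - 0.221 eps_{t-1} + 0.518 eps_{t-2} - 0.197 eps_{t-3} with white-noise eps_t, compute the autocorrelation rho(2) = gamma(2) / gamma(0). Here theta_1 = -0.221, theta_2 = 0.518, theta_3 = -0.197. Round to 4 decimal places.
\rho(2) = 0.4141

For an MA(q) process with theta_0 = 1, the autocovariance is
  gamma(k) = sigma^2 * sum_{i=0..q-k} theta_i * theta_{i+k},
and rho(k) = gamma(k) / gamma(0). Sigma^2 cancels.
  numerator   = (1)*(0.518) + (-0.221)*(-0.197) = 0.561537.
  denominator = (1)^2 + (-0.221)^2 + (0.518)^2 + (-0.197)^2 = 1.355974.
  rho(2) = 0.561537 / 1.355974 = 0.4141.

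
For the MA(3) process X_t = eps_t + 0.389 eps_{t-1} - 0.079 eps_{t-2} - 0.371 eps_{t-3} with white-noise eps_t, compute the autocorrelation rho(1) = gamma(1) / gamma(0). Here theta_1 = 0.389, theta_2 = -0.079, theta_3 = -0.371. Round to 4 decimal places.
\rho(1) = 0.2992

For an MA(q) process with theta_0 = 1, the autocovariance is
  gamma(k) = sigma^2 * sum_{i=0..q-k} theta_i * theta_{i+k},
and rho(k) = gamma(k) / gamma(0). Sigma^2 cancels.
  numerator   = (1)*(0.389) + (0.389)*(-0.079) + (-0.079)*(-0.371) = 0.387578.
  denominator = (1)^2 + (0.389)^2 + (-0.079)^2 + (-0.371)^2 = 1.295203.
  rho(1) = 0.387578 / 1.295203 = 0.2992.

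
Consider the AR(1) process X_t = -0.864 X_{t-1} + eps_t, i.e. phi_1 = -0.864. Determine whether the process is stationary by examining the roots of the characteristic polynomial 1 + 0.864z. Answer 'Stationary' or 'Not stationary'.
\text{Stationary}

The AR(p) characteristic polynomial is P(z) = 1 + 0.864z.
Stationarity requires all roots to lie outside the unit circle, i.e. |z| > 1 for every root.
This is linear in z: 1 + (0.864) z = 0  =>  z = -1/(0.864) = -1.157407,  |z| = 1.157407.
Moduli of all roots: 1.1574.
All moduli strictly greater than 1? Yes.
Verdict: Stationary.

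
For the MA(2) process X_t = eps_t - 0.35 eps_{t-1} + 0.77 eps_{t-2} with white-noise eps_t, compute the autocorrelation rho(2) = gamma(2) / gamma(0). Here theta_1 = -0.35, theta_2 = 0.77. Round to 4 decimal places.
\rho(2) = 0.4489

For an MA(q) process with theta_0 = 1, the autocovariance is
  gamma(k) = sigma^2 * sum_{i=0..q-k} theta_i * theta_{i+k},
and rho(k) = gamma(k) / gamma(0). Sigma^2 cancels.
  numerator   = (1)*(0.77) = 0.77.
  denominator = (1)^2 + (-0.35)^2 + (0.77)^2 = 1.7154.
  rho(2) = 0.77 / 1.7154 = 0.4489.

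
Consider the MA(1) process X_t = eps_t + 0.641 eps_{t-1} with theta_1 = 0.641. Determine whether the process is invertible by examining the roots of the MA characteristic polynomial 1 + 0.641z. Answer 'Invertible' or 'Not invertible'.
\text{Invertible}

The MA(q) characteristic polynomial is P(z) = 1 + 0.641z.
Invertibility requires all roots to lie outside the unit circle, i.e. |z| > 1 for every root.
This is linear in z: 1 + (0.641) z = 0  =>  z = -1/(0.641) = -1.560062,  |z| = 1.560062.
Moduli of all roots: 1.5601.
All moduli strictly greater than 1? Yes.
Verdict: Invertible.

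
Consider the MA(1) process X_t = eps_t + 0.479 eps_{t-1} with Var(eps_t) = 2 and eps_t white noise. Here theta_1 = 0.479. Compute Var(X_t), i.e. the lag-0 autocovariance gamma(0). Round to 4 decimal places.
\gamma(0) = 2.4589

For an MA(q) process X_t = eps_t + sum_i theta_i eps_{t-i} with
Var(eps_t) = sigma^2, the variance is
  gamma(0) = sigma^2 * (1 + sum_i theta_i^2).
  sum_i theta_i^2 = (0.479)^2 = 0.229441.
  gamma(0) = 2 * (1 + 0.229441) = 2 * 1.229441 = 2.458882, which rounds to 2.4589.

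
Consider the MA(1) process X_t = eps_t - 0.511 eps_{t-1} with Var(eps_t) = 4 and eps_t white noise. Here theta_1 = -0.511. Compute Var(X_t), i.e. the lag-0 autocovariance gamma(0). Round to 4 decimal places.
\gamma(0) = 5.0445

For an MA(q) process X_t = eps_t + sum_i theta_i eps_{t-i} with
Var(eps_t) = sigma^2, the variance is
  gamma(0) = sigma^2 * (1 + sum_i theta_i^2).
  sum_i theta_i^2 = (-0.511)^2 = 0.261121.
  gamma(0) = 4 * (1 + 0.261121) = 4 * 1.261121 = 5.044484, which rounds to 5.0445.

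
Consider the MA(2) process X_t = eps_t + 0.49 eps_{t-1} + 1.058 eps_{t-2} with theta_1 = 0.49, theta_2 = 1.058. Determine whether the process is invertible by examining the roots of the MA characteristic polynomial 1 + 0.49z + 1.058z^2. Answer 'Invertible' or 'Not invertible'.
\text{Not invertible}

The MA(q) characteristic polynomial is P(z) = 1 + 0.49z + 1.058z^2.
Invertibility requires all roots to lie outside the unit circle, i.e. |z| > 1 for every root.
Set 1 + (0.49) z + (1.058) z^2 = 0, i.e. a z^2 + b z + c = 0 with a = 1.058, b = 0.49, c = 1.
Discriminant D = b^2 - 4ac = (0.49)^2 - 4*(1.058)*1 = 0.2401 - (4.232) = -3.9919.
D < 0, so the roots are the complex-conjugate pair z = (-b +/- i sqrt(-D)) / (2a) = -0.2316 +/- 0.9442i.
For a conjugate pair |z|^2 = z * conj(z) = (product of roots) = c/a = 1/(1.058) = 0.94518, so |z| = sqrt(0.94518) = 0.9722 for both roots.
Moduli of all roots: 0.9722, 0.9722.
All moduli strictly greater than 1? No.
Verdict: Not invertible.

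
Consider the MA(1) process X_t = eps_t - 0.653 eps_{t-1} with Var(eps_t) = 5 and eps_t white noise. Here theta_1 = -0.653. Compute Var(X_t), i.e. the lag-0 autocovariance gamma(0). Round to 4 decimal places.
\gamma(0) = 7.1320

For an MA(q) process X_t = eps_t + sum_i theta_i eps_{t-i} with
Var(eps_t) = sigma^2, the variance is
  gamma(0) = sigma^2 * (1 + sum_i theta_i^2).
  sum_i theta_i^2 = (-0.653)^2 = 0.426409.
  gamma(0) = 5 * (1 + 0.426409) = 5 * 1.426409 = 7.132045, which rounds to 7.1320.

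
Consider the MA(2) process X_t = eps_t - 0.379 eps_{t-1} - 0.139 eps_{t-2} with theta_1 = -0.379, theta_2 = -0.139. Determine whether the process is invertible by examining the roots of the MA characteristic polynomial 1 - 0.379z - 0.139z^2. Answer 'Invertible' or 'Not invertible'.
\text{Invertible}

The MA(q) characteristic polynomial is P(z) = 1 - 0.379z - 0.139z^2.
Invertibility requires all roots to lie outside the unit circle, i.e. |z| > 1 for every root.
Set 1 + (-0.379) z + (-0.139) z^2 = 0, i.e. a z^2 + b z + c = 0 with a = -0.139, b = -0.379, c = 1.
Discriminant D = b^2 - 4ac = (-0.379)^2 - 4*(-0.139)*1 = 0.143641 - (-0.556) = 0.699641.
D >= 0, so the roots are real: z = (-b +/- sqrt(D)) / (2a) = (0.379 +/- 0.836445) / (-0.278).
  z_1 = (0.379 + 0.836445) / (-0.278) = -4.3721,   |z_1| = 4.3721.
  z_2 = (0.379 - 0.836445) / (-0.278) = 1.6455,   |z_2| = 1.6455.
Moduli of all roots: 4.3721, 1.6455.
All moduli strictly greater than 1? Yes.
Verdict: Invertible.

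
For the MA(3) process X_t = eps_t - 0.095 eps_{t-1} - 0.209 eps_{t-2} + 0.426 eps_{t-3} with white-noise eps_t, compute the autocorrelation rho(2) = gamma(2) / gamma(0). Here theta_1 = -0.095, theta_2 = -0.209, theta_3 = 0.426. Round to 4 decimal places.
\rho(2) = -0.2021

For an MA(q) process with theta_0 = 1, the autocovariance is
  gamma(k) = sigma^2 * sum_{i=0..q-k} theta_i * theta_{i+k},
and rho(k) = gamma(k) / gamma(0). Sigma^2 cancels.
  numerator   = (1)*(-0.209) + (-0.095)*(0.426) = -0.24947.
  denominator = (1)^2 + (-0.095)^2 + (-0.209)^2 + (0.426)^2 = 1.234182.
  rho(2) = -0.24947 / 1.234182 = -0.2021.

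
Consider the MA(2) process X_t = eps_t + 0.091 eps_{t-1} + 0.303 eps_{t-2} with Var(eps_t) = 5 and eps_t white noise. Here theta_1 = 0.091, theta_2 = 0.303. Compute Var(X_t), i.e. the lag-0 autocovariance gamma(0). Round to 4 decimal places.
\gamma(0) = 5.5005

For an MA(q) process X_t = eps_t + sum_i theta_i eps_{t-i} with
Var(eps_t) = sigma^2, the variance is
  gamma(0) = sigma^2 * (1 + sum_i theta_i^2).
  sum_i theta_i^2 = (0.091)^2 + (0.303)^2 = 0.008281 + 0.091809 = 0.10009.
  gamma(0) = 5 * (1 + 0.10009) = 5 * 1.10009 = 5.50045, which rounds to 5.5005.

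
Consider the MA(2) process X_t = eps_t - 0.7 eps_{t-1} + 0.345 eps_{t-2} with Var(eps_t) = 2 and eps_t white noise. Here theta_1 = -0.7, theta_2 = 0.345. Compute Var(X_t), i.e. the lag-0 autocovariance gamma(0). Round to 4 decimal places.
\gamma(0) = 3.2181

For an MA(q) process X_t = eps_t + sum_i theta_i eps_{t-i} with
Var(eps_t) = sigma^2, the variance is
  gamma(0) = sigma^2 * (1 + sum_i theta_i^2).
  sum_i theta_i^2 = (-0.7)^2 + (0.345)^2 = 0.49 + 0.119025 = 0.609025.
  gamma(0) = 2 * (1 + 0.609025) = 2 * 1.609025 = 3.21805, which rounds to 3.2181.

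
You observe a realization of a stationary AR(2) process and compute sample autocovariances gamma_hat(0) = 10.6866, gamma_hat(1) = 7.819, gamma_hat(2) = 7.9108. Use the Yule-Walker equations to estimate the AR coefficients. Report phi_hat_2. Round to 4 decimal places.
\hat\phi_{2} = 0.4410

The Yule-Walker equations for an AR(p) process read, in matrix form,
  Gamma_p phi = r_p,   with   (Gamma_p)_{ij} = gamma(|i - j|),
                       (r_p)_i = gamma(i),   i,j = 1..p.
Substitute the sample gammas (Toeplitz matrix and right-hand side of size 2):
  Gamma_p = [[10.6866, 7.819], [7.819, 10.6866]]
  r_p     = [7.819, 7.9108]
Written out:
  10.6866 phi_1 + 7.819 phi_2 = 7.819
  7.819 phi_1 + 10.6866 phi_2 = 7.9108
Solve by Cramer's rule:
  det = gamma(0)^2 - gamma(1)^2 = (10.6866)^2 - (7.819)^2 = 114.20341956 - 61.136761 = 53.06665856
  phi_hat_1 = [gamma(1) gamma(0) - gamma(1) gamma(2)] / det = [(7.819)(10.6866) - (7.819)(7.9108)] / 53.06665856 = 21.7039802 / 53.06665856 = 0.409
  phi_hat_2 = [gamma(0) gamma(2) - gamma(1)^2] / det = [(10.6866)(7.9108) - (7.819)^2] / 53.06665856 = 23.40279428 / 53.06665856 = 0.441
So phi_hat = [0.4090, 0.4410].
Therefore phi_hat_2 = 0.4410.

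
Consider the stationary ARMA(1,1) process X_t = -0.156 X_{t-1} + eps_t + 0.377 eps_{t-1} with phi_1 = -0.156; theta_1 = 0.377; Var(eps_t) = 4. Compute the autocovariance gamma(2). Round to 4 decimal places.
\gamma(2) = -0.1330

Multiply the model equation by X_{t-k} and take expectations. With theta_0 = psi_0 = 1 and psi_j the MA(infinity) weights, this gives
  gamma(k) - sum_i phi_i gamma(k-i) = c_k,
  c_k = sigma^2 * sum_{j=k..q} theta_j psi_{j-k}   (c_k = 0 for k > q),
using gamma(-m) = gamma(m).
psi-weights needed (psi_j = theta_j + sum_i phi_i psi_{j-i}):
  psi_1 = theta_1 + phi_1 = 0.377 + (-0.156) = 0.221
Right-hand sides:
  c_0 = sigma^2 (1 + theta_1 psi_1) = 4 * (1 + (0.377)(0.221)) = 4 * 1.083317 = 4.333268
  c_1 = sigma^2 theta_1 = 4 * (0.377) = 1.508
  c_2 = 0
Equations for k = 0 and k = 1 (AR order 1):
  gamma(0) = phi_1 gamma(1) + c_0
  gamma(1) = phi_1 gamma(0) + c_1
Substituting the second into the first: gamma(0) (1 - phi_1^2) = c_0 + phi_1 c_1, so
  gamma(0) = (c_0 + phi_1 c_1) / (1 - phi_1^2) = (4.333268 + (-0.156)(1.508)) / (1 - (-0.156)^2) = 4.09802 / 0.975664 = 4.200237.
  gamma(1) = phi_1 gamma(0) + c_1 = (-0.156)(4.200237) + (1.508) = 0.852763.
For k = 2 (> q): gamma(2) = phi_1 gamma(1) = (-0.156)(0.852763) = -0.133031.
Therefore gamma(2) = -0.1330 (to 4 decimal places).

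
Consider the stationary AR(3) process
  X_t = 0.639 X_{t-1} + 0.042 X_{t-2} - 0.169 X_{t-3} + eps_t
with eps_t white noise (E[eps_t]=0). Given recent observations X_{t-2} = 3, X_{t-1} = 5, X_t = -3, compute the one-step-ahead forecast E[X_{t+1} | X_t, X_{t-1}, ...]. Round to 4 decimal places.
E[X_{t+1} \mid \mathcal F_t] = -2.2140

For an AR(p) model X_t = c + sum_i phi_i X_{t-i} + eps_t, the
one-step-ahead conditional mean is
  E[X_{t+1} | X_t, ...] = c + sum_i phi_i X_{t+1-i}.
Substitute known values:
  E[X_{t+1} | ...] = (0.639) * (-3) + (0.042) * (5) + (-0.169) * (3)
                   = -2.2140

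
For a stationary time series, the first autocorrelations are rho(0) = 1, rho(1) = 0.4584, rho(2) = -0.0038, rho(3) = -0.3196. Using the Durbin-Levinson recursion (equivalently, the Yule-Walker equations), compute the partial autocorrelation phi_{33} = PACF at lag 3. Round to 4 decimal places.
\phi_{33} = -0.2640

The PACF at lag k is phi_{kk}, the last component of the solution
to the Yule-Walker system G_k phi = r_k where
  (G_k)_{ij} = rho(|i - j|), (r_k)_i = rho(i), i,j = 1..k.
Equivalently, Durbin-Levinson gives phi_{kk} iteratively:
  phi_{11} = rho(1)
  phi_{kk} = [rho(k) - sum_{j=1..k-1} phi_{k-1,j} rho(k-j)]
            / [1 - sum_{j=1..k-1} phi_{k-1,j} rho(j)],
  phi_{k,j} = phi_{k-1,j} - phi_{kk} phi_{k-1,k-j},  j = 1..k-1.
Step k = 1:
  phi_11 = rho(1) = 0.4584.
Step k = 2:
  phi_22 = [rho(2) - phi_11 rho(1)] / [1 - phi_11 rho(1)] = [-0.0038 - (0.4584)(0.4584)] / [1 - (0.4584)(0.4584)]
         = -0.21393056 / 0.78986944 = -0.270843.
  Update: phi_21 = phi_11 - phi_22 phi_11 = 0.4584 - (-0.270843)(0.4584) = 0.582554.
Step k = 3:
  phi_33 = [rho(3) - phi_21 rho(2) - phi_22 rho(1)] / [1 - phi_21 rho(1) - phi_22 rho(2)]
    numerator   = -0.3196 - (0.582554)(-0.0038) - (-0.270843)(0.4584) = -0.19323189
    denominator = 1 - (0.582554)(0.4584) - (-0.270843)(-0.0038) = 0.73192786
  phi_33 = -0.19323189 / 0.73192786 = -0.264.
Therefore phi_{33} = -0.2640.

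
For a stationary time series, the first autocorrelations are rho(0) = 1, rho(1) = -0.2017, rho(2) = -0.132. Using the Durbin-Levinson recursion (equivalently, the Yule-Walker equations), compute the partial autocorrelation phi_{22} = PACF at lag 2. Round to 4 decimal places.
\phi_{22} = -0.1800

The PACF at lag k is phi_{kk}, the last component of the solution
to the Yule-Walker system G_k phi = r_k where
  (G_k)_{ij} = rho(|i - j|), (r_k)_i = rho(i), i,j = 1..k.
Equivalently, Durbin-Levinson gives phi_{kk} iteratively:
  phi_{11} = rho(1)
  phi_{kk} = [rho(k) - sum_{j=1..k-1} phi_{k-1,j} rho(k-j)]
            / [1 - sum_{j=1..k-1} phi_{k-1,j} rho(j)],
  phi_{k,j} = phi_{k-1,j} - phi_{kk} phi_{k-1,k-j},  j = 1..k-1.
Step k = 1:
  phi_11 = rho(1) = -0.2017.
Step k = 2:
  phi_22 = [rho(2) - phi_11 rho(1)] / [1 - phi_11 rho(1)] = [-0.132 - (-0.2017)(-0.2017)] / [1 - (-0.2017)(-0.2017)]
         = -0.17268289 / 0.95931711 = -0.18.
Therefore phi_{22} = -0.1800.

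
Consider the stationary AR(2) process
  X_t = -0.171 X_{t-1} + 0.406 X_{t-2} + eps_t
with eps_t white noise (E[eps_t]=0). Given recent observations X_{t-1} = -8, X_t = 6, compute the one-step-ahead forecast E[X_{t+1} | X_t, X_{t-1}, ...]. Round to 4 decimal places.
E[X_{t+1} \mid \mathcal F_t] = -4.2740

For an AR(p) model X_t = c + sum_i phi_i X_{t-i} + eps_t, the
one-step-ahead conditional mean is
  E[X_{t+1} | X_t, ...] = c + sum_i phi_i X_{t+1-i}.
Substitute known values:
  E[X_{t+1} | ...] = (-0.171) * (6) + (0.406) * (-8)
                   = -4.2740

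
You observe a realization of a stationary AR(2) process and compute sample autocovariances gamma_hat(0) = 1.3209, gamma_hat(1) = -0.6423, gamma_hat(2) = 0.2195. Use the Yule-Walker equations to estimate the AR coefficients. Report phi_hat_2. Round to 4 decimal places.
\hat\phi_{2} = -0.0920

The Yule-Walker equations for an AR(p) process read, in matrix form,
  Gamma_p phi = r_p,   with   (Gamma_p)_{ij} = gamma(|i - j|),
                       (r_p)_i = gamma(i),   i,j = 1..p.
Substitute the sample gammas (Toeplitz matrix and right-hand side of size 2):
  Gamma_p = [[1.3209, -0.6423], [-0.6423, 1.3209]]
  r_p     = [-0.6423, 0.2195]
Written out:
  1.3209 phi_1 - 0.6423 phi_2 = -0.6423
  -0.6423 phi_1 + 1.3209 phi_2 = 0.2195
Solve by Cramer's rule:
  det = gamma(0)^2 - gamma(1)^2 = (1.3209)^2 - (-0.6423)^2 = 1.74477681 - 0.41254929 = 1.33222752
  phi_hat_1 = [gamma(1) gamma(0) - gamma(1) gamma(2)] / det = [(-0.6423)(1.3209) - (-0.6423)(0.2195)] / 1.33222752 = -0.70742922 / 1.33222752 = -0.531
  phi_hat_2 = [gamma(0) gamma(2) - gamma(1)^2] / det = [(1.3209)(0.2195) - (-0.6423)^2] / 1.33222752 = -0.12261174 / 1.33222752 = -0.092
So phi_hat = [-0.5310, -0.0920].
Therefore phi_hat_2 = -0.0920.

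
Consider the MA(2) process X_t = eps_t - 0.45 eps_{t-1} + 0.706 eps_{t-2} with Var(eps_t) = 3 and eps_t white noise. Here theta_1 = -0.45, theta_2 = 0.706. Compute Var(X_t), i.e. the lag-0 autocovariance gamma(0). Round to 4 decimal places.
\gamma(0) = 5.1028

For an MA(q) process X_t = eps_t + sum_i theta_i eps_{t-i} with
Var(eps_t) = sigma^2, the variance is
  gamma(0) = sigma^2 * (1 + sum_i theta_i^2).
  sum_i theta_i^2 = (-0.45)^2 + (0.706)^2 = 0.2025 + 0.498436 = 0.700936.
  gamma(0) = 3 * (1 + 0.700936) = 3 * 1.700936 = 5.102808, which rounds to 5.1028.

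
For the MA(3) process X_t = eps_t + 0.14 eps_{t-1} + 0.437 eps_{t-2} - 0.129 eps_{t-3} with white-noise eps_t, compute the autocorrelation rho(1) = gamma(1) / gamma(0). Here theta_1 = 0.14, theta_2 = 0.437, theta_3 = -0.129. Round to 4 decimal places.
\rho(1) = 0.1180

For an MA(q) process with theta_0 = 1, the autocovariance is
  gamma(k) = sigma^2 * sum_{i=0..q-k} theta_i * theta_{i+k},
and rho(k) = gamma(k) / gamma(0). Sigma^2 cancels.
  numerator   = (1)*(0.14) + (0.14)*(0.437) + (0.437)*(-0.129) = 0.144807.
  denominator = (1)^2 + (0.14)^2 + (0.437)^2 + (-0.129)^2 = 1.22721.
  rho(1) = 0.144807 / 1.22721 = 0.1180.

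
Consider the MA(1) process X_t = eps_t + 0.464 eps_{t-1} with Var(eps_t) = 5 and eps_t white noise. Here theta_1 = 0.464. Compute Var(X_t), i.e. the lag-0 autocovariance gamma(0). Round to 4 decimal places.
\gamma(0) = 6.0765

For an MA(q) process X_t = eps_t + sum_i theta_i eps_{t-i} with
Var(eps_t) = sigma^2, the variance is
  gamma(0) = sigma^2 * (1 + sum_i theta_i^2).
  sum_i theta_i^2 = (0.464)^2 = 0.215296.
  gamma(0) = 5 * (1 + 0.215296) = 5 * 1.215296 = 6.07648, which rounds to 6.0765.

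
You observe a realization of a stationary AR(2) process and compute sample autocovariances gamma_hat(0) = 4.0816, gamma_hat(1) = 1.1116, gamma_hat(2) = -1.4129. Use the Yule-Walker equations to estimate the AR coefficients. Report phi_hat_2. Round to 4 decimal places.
\hat\phi_{2} = -0.4540

The Yule-Walker equations for an AR(p) process read, in matrix form,
  Gamma_p phi = r_p,   with   (Gamma_p)_{ij} = gamma(|i - j|),
                       (r_p)_i = gamma(i),   i,j = 1..p.
Substitute the sample gammas (Toeplitz matrix and right-hand side of size 2):
  Gamma_p = [[4.0816, 1.1116], [1.1116, 4.0816]]
  r_p     = [1.1116, -1.4129]
Written out:
  4.0816 phi_1 + 1.1116 phi_2 = 1.1116
  1.1116 phi_1 + 4.0816 phi_2 = -1.4129
Solve by Cramer's rule:
  det = gamma(0)^2 - gamma(1)^2 = (4.0816)^2 - (1.1116)^2 = 16.65945856 - 1.23565456 = 15.423804
  phi_hat_1 = [gamma(1) gamma(0) - gamma(1) gamma(2)] / det = [(1.1116)(4.0816) - (1.1116)(-1.4129)] / 15.423804 = 6.1076862 / 15.423804 = 0.396
  phi_hat_2 = [gamma(0) gamma(2) - gamma(1)^2] / det = [(4.0816)(-1.4129) - (1.1116)^2] / 15.423804 = -7.0025472 / 15.423804 = -0.454
So phi_hat = [0.3960, -0.4540].
Therefore phi_hat_2 = -0.4540.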